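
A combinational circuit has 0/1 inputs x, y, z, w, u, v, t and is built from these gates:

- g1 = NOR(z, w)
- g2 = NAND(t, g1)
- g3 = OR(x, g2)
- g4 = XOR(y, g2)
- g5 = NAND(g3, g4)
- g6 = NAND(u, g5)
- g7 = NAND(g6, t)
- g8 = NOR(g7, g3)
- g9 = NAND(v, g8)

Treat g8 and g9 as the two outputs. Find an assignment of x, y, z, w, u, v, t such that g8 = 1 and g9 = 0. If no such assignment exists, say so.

Check with x=0, y=0, z=0, w=0, u=0, v=1, t=1:
g1 = NOR(z, w) = NOR(0, 0) = 1
g2 = NAND(t, g1) = NAND(1, 1) = 0
g3 = OR(x, g2) = OR(0, 0) = 0
g4 = XOR(y, g2) = XOR(0, 0) = 0
g5 = NAND(g3, g4) = NAND(0, 0) = 1
g6 = NAND(u, g5) = NAND(0, 1) = 1
g7 = NAND(g6, t) = NAND(1, 1) = 0
g8 = NOR(g7, g3) = NOR(0, 0) = 1
g9 = NAND(v, g8) = NAND(1, 1) = 0
So g8 = 1 and g9 = 0.

x=0, y=0, z=0, w=0, u=0, v=1, t=1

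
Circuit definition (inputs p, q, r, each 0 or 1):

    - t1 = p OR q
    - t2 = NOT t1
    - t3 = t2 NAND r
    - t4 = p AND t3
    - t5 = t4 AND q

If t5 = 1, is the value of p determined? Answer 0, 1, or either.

1

t5 = t4 AND q must be 1, so both t4 = 1 and q = 1.
t4 = p AND t3 must be 1, so both p = 1 and t3 = 1.
t3 = t2 NAND r must be 1, so at least one of t2, r is 0.
Every assignment with t5 = 1 has p = 1; there are 2 such assignment(s).
  p=1, q=1, r=0
  p=1, q=1, r=1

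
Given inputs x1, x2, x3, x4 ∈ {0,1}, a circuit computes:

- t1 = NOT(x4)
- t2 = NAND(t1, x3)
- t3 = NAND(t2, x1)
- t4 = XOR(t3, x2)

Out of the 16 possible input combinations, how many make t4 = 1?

8

t4 = XOR(t3, x2) must be 1, so t3 and x2 differ.
Enumerating the 16 input combinations, 8 give t4 = 1 and 8 give t4 = 0.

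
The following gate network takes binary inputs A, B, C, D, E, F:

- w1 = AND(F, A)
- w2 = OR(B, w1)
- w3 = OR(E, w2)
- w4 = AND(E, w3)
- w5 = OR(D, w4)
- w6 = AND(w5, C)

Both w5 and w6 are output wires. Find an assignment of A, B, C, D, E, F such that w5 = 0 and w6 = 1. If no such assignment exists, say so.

Across all 64 input combinations, none give both w5 = 0 and w6 = 1.

no solution exists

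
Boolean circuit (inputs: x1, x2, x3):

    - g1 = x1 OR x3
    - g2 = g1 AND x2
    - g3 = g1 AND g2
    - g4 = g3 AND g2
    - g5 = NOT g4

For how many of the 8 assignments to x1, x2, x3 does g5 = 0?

g5 = NOT g4 must be 0, so g4 = 1.
g4 = g3 AND g2 must be 1, so both g3 = 1 and g2 = 1.
g3 = g1 AND g2 must be 1, so both g1 = 1 and g2 = 1.
Satisfying assignments:
  x1=0, x2=1, x3=1
  x1=1, x2=1, x3=0
  x1=1, x2=1, x3=1

3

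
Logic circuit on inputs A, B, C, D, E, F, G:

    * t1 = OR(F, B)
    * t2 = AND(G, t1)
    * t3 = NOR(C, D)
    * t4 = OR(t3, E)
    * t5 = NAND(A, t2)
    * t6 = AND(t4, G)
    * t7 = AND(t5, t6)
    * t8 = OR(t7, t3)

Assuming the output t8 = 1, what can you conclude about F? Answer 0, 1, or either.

either

Both values of F occur among assignments with t8 = 1:
  F=0: A=0, B=0, C=0, D=0, E=0, F=0, G=0
  F=1: A=0, B=0, C=0, D=0, E=0, F=1, G=0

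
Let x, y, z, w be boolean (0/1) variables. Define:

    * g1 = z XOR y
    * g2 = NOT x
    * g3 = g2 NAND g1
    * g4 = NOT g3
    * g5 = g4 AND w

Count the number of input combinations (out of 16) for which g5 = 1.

2

g5 = g4 AND w must be 1, so both g4 = 1 and w = 1.
g4 = NOT g3 must be 1, so g3 = 0.
g3 = g2 NAND g1 must be 0, so both g2 = 1 and g1 = 1.
Satisfying assignments:
  x=0, y=0, z=1, w=1
  x=0, y=1, z=0, w=1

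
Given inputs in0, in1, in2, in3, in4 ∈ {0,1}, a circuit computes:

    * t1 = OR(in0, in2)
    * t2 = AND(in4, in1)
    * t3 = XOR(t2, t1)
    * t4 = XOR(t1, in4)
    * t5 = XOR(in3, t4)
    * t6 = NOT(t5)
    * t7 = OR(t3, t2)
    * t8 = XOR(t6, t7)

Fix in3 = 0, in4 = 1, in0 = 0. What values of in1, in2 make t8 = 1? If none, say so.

t8 = XOR(t6, t7) must be 1, so t6 and t7 differ.
Check with in3 = 0, in4 = 1, in0 = 0 and in1=1, in2=0:
t1 = OR(in0, in2) = OR(0, 0) = 0
t2 = AND(in4, in1) = AND(1, 1) = 1
t3 = XOR(t2, t1) = XOR(1, 0) = 1
t4 = XOR(t1, in4) = XOR(0, 1) = 1
t5 = XOR(in3, t4) = XOR(0, 1) = 1
t6 = NOT(t5) = NOT 1 = 0
t7 = OR(t3, t2) = OR(1, 1) = 1
t8 = XOR(t6, t7) = XOR(0, 1) = 1
So t8 = 1.

in1=1, in2=0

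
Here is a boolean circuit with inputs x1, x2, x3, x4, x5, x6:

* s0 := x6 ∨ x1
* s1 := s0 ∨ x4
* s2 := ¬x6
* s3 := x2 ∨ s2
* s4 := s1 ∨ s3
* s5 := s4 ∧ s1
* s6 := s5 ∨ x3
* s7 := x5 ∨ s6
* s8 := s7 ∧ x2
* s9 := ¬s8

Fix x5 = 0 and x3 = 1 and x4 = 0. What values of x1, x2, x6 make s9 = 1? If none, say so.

s9 = ¬s8 must be 1, so s8 = 0.
Check with x5 = 0 and x3 = 1 and x4 = 0 and x1=0, x2=0, x6=1:
s0 = x6 ∨ x1 = 1 ∨ 0 = 1
s1 = s0 ∨ x4 = 1 ∨ 0 = 1
s2 = ¬x6 = ¬1 = 0
s3 = x2 ∨ s2 = 0 ∨ 0 = 0
s4 = s1 ∨ s3 = 1 ∨ 0 = 1
s5 = s4 ∧ s1 = 1 ∧ 1 = 1
s6 = s5 ∨ x3 = 1 ∨ 1 = 1
s7 = x5 ∨ s6 = 0 ∨ 1 = 1
s8 = s7 ∧ x2 = 1 ∧ 0 = 0
s9 = ¬s8 = ¬0 = 1
So s9 = 1.

x1=0, x2=0, x6=1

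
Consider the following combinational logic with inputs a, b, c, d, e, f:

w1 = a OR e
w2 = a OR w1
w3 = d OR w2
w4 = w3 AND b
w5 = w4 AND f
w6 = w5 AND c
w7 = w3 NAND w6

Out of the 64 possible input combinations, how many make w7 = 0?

7

w7 = w3 NAND w6 must be 0, so both w3 = 1 and w6 = 1.
w3 = d OR w2 must be 1, so at least one of d, w2 is 1.
Enumerating the 64 input combinations, 7 give w7 = 0 and 57 give w7 = 1.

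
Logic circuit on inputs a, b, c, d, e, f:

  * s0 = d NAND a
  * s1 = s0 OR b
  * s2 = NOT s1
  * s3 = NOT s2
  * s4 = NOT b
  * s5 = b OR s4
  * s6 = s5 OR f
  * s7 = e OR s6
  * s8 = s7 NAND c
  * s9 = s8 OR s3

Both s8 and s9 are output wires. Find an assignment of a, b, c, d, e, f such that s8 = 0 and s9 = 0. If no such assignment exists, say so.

a=1 b=0 c=1 d=1 e=0 f=1

Check with a=1 b=0 c=1 d=1 e=0 f=1:
s0 = d NAND a = 1 NAND 1 = 0
s1 = s0 OR b = 0 OR 0 = 0
s2 = NOT s1 = NOT 0 = 1
s3 = NOT s2 = NOT 1 = 0
s4 = NOT b = NOT 0 = 1
s5 = b OR s4 = 0 OR 1 = 1
s6 = s5 OR f = 1 OR 1 = 1
s7 = e OR s6 = 0 OR 1 = 1
s8 = s7 NAND c = 1 NAND 1 = 0
s9 = s8 OR s3 = 0 OR 0 = 0
So s8 = 0 and s9 = 0.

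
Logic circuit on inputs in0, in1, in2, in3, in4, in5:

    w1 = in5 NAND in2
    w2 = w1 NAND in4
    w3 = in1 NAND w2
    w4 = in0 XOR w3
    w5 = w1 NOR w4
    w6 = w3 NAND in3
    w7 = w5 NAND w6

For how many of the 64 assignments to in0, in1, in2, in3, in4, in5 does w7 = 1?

58

w7 = w5 NAND w6 must be 1, so at least one of w5, w6 is 0.
Enumerating the 64 input combinations, 58 give w7 = 1 and 6 give w7 = 0.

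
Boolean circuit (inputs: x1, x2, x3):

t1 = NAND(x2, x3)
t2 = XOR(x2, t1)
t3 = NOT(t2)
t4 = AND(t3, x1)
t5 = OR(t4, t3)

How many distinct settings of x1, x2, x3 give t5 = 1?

t5 = OR(t4, t3) must be 1, so at least one of t4, t3 is 1.
Satisfying assignments:
  x1=0, x2=1, x3=0
  x1=1, x2=1, x3=0

2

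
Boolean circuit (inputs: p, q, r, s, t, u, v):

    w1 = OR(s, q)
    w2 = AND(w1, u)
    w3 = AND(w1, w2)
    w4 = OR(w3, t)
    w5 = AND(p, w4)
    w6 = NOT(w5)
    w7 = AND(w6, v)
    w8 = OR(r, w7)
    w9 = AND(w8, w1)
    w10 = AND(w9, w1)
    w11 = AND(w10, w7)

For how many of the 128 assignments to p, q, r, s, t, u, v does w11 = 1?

w11 = AND(w10, w7) must be 1, so both w10 = 1 and w7 = 1.
w10 = AND(w9, w1) must be 1, so both w9 = 1 and w1 = 1.
w7 = AND(w6, v) must be 1, so both w6 = 1 and v = 1.
Enumerating the 128 input combinations, 30 give w11 = 1 and 98 give w11 = 0.

30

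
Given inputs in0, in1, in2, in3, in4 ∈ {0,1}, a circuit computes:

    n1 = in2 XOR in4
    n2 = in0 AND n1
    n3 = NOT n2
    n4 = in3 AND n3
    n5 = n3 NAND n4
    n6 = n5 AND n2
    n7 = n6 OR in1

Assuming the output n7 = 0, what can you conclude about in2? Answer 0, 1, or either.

Both values of in2 occur among assignments with n7 = 0:
  in2=0: in0=0, in1=0, in2=0, in3=0, in4=0
  in2=1: in0=0, in1=0, in2=1, in3=0, in4=0

either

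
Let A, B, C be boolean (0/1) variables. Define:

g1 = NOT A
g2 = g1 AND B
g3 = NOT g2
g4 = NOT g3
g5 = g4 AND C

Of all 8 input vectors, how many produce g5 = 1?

1

g5 = g4 AND C must be 1, so both g4 = 1 and C = 1.
g4 = NOT g3 must be 1, so g3 = 0.
g3 = NOT g2 must be 0, so g2 = 1.
Satisfying assignments:
  A=0, B=1, C=1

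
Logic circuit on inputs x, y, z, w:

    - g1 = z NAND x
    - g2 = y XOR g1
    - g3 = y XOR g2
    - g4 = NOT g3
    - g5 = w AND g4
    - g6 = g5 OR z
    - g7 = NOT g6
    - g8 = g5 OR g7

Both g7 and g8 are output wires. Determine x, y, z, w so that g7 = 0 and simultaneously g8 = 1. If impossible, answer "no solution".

x=1, y=1, z=1, w=1

Check with x=1, y=1, z=1, w=1:
g1 = z NAND x = 1 NAND 1 = 0
g2 = y XOR g1 = 1 XOR 0 = 1
g3 = y XOR g2 = 1 XOR 1 = 0
g4 = NOT g3 = NOT 0 = 1
g5 = w AND g4 = 1 AND 1 = 1
g6 = g5 OR z = 1 OR 1 = 1
g7 = NOT g6 = NOT 1 = 0
g8 = g5 OR g7 = 1 OR 0 = 1
So g7 = 0 and g8 = 1.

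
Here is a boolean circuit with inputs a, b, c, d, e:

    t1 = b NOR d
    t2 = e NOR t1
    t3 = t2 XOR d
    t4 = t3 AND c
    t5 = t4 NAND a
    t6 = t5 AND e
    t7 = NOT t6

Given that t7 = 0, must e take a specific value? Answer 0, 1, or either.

1

t7 = NOT t6 must be 0, so t6 = 1.
t6 = t5 AND e must be 1, so both t5 = 1 and e = 1.
t5 = t4 NAND a must be 1, so at least one of t4, a is 0.
Every assignment with t7 = 0 has e = 1; there are 14 such assignment(s).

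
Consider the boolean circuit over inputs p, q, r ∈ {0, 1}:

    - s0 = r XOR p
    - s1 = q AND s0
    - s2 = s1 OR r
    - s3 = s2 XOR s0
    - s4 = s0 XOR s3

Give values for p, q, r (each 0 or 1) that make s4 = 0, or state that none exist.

Check with p=1, q=0, r=0:
s0 = r XOR p = 0 XOR 1 = 1
s1 = q AND s0 = 0 AND 1 = 0
s2 = s1 OR r = 0 OR 0 = 0
s3 = s2 XOR s0 = 0 XOR 1 = 1
s4 = s0 XOR s3 = 1 XOR 1 = 0
So s4 = 0 as required.

p=1, q=0, r=0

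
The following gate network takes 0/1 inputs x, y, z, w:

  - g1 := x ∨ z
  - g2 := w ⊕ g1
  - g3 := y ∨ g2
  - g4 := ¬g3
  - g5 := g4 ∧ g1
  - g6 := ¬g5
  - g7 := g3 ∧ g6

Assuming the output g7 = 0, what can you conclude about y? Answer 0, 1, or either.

g7 = g3 ∧ g6 must be 0, so at least one of g3, g6 is 0.
Every assignment with g7 = 0 has y = 0; there are 4 such assignment(s).
  x=0, y=0, z=0, w=0
  x=0, y=0, z=1, w=1
  x=1, y=0, z=0, w=1
  x=1, y=0, z=1, w=1

0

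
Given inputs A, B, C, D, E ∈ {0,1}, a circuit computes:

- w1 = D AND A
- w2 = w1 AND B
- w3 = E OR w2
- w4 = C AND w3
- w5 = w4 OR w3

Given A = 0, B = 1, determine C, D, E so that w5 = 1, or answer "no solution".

C=0, D=1, E=1

w5 = w4 OR w3 must be 1, so at least one of w4, w3 is 1.
Check with A = 0, B = 1 and C=0, D=1, E=1:
w1 = D AND A = 1 AND 0 = 0
w2 = w1 AND B = 0 AND 1 = 0
w3 = E OR w2 = 1 OR 0 = 1
w4 = C AND w3 = 0 AND 1 = 0
w5 = w4 OR w3 = 0 OR 1 = 1
So w5 = 1.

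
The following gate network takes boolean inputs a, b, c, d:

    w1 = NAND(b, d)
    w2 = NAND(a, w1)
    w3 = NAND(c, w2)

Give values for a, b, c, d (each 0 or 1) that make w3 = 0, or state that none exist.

w3 = NAND(c, w2) must be 0, so both c = 1 and w2 = 1.
Check with a=0, b=0, c=1, d=1:
w1 = NAND(b, d) = NAND(0, 1) = 1
w2 = NAND(a, w1) = NAND(0, 1) = 1
w3 = NAND(c, w2) = NAND(1, 1) = 0
So w3 = 0 as required.

a=0, b=0, c=1, d=1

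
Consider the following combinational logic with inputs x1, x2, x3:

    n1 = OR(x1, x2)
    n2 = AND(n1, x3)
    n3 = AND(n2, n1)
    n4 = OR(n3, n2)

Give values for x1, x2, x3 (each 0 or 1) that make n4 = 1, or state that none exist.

x1=0, x2=1, x3=1

n4 = OR(n3, n2) must be 1, so at least one of n3, n2 is 1.
Check with x1=0, x2=1, x3=1:
n1 = OR(x1, x2) = OR(0, 1) = 1
n2 = AND(n1, x3) = AND(1, 1) = 1
n3 = AND(n2, n1) = AND(1, 1) = 1
n4 = OR(n3, n2) = OR(1, 1) = 1
So n4 = 1 as required.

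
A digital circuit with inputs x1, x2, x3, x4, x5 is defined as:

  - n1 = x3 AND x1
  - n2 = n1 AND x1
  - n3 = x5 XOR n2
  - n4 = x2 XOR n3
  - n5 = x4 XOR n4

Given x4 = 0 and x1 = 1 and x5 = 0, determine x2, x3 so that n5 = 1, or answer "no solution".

Check with x4 = 0 and x1 = 1 and x5 = 0 and x2=0, x3=1:
n1 = x3 AND x1 = 1 AND 1 = 1
n2 = n1 AND x1 = 1 AND 1 = 1
n3 = x5 XOR n2 = 0 XOR 1 = 1
n4 = x2 XOR n3 = 0 XOR 1 = 1
n5 = x4 XOR n4 = 0 XOR 1 = 1
So n5 = 1.

x2=0, x3=1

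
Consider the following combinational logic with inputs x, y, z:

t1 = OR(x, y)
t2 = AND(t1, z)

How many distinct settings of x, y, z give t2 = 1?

3

t2 = AND(t1, z) must be 1, so both t1 = 1 and z = 1.
t1 = OR(x, y) must be 1, so at least one of x, y is 1.
Satisfying assignments:
  x=0, y=1, z=1
  x=1, y=0, z=1
  x=1, y=1, z=1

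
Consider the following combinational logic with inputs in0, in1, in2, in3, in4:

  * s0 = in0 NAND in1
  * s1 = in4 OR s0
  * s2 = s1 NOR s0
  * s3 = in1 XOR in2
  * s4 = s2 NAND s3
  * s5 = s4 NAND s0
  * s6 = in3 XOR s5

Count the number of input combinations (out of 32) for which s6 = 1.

s6 = in3 XOR s5 must be 1, so in3 and s5 differ.
Enumerating the 32 input combinations, 16 give s6 = 1 and 16 give s6 = 0.

16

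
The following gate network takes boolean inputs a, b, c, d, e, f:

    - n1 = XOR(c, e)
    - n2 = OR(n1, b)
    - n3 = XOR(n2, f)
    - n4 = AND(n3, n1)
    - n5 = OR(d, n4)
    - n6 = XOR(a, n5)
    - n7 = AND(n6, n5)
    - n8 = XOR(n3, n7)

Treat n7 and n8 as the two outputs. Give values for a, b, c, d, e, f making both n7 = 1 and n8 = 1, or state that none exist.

Check with a=0, b=0, c=1, d=1, e=0, f=1:
n1 = XOR(c, e) = XOR(1, 0) = 1
n2 = OR(n1, b) = OR(1, 0) = 1
n3 = XOR(n2, f) = XOR(1, 1) = 0
n4 = AND(n3, n1) = AND(0, 1) = 0
n5 = OR(d, n4) = OR(1, 0) = 1
n6 = XOR(a, n5) = XOR(0, 1) = 1
n7 = AND(n6, n5) = AND(1, 1) = 1
n8 = XOR(n3, n7) = XOR(0, 1) = 1
So n7 = 1 and n8 = 1.

a=0, b=0, c=1, d=1, e=0, f=1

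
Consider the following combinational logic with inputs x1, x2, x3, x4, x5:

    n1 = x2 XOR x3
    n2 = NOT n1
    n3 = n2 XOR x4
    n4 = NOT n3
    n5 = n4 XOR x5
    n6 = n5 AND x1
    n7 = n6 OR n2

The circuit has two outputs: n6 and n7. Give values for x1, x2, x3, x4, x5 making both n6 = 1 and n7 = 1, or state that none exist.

x1=1 x2=1 x3=0 x4=0 x5=0

Check with x1=1 x2=1 x3=0 x4=0 x5=0:
n1 = x2 XOR x3 = 1 XOR 0 = 1
n2 = NOT n1 = NOT 1 = 0
n3 = n2 XOR x4 = 0 XOR 0 = 0
n4 = NOT n3 = NOT 0 = 1
n5 = n4 XOR x5 = 1 XOR 0 = 1
n6 = n5 AND x1 = 1 AND 1 = 1
n7 = n6 OR n2 = 1 OR 0 = 1
So n6 = 1 and n7 = 1.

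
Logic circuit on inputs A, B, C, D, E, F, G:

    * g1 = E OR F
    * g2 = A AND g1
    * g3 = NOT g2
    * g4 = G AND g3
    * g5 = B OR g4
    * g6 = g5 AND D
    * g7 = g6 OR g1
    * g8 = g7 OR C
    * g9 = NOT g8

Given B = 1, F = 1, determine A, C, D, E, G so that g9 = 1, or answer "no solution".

With B = 1, F = 1 fixed, none of the 32 settings of A, C, D, E, G give g9 = 1.
For example, with A=1, C=0, D=0, E=0, G=0:
g1 = E OR F = 0 OR 1 = 1
g2 = A AND g1 = 1 AND 1 = 1
g3 = NOT g2 = NOT 1 = 0
g4 = G AND g3 = 0 AND 0 = 0
g5 = B OR g4 = 1 OR 0 = 1
g6 = g5 AND D = 1 AND 0 = 0
g7 = g6 OR g1 = 0 OR 1 = 1
g8 = g7 OR C = 1 OR 0 = 1
g9 = NOT g8 = NOT 1 = 0
giving g9 = 0 ≠ 1.

no solution exists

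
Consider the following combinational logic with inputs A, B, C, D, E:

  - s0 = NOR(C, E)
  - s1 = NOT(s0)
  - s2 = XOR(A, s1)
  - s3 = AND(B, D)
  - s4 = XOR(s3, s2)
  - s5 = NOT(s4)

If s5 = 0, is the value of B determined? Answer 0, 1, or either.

either

Both values of B occur among assignments with s5 = 0:
  B=0: A=0, B=0, C=0, D=0, E=1
  B=1: A=0, B=1, C=0, D=0, E=1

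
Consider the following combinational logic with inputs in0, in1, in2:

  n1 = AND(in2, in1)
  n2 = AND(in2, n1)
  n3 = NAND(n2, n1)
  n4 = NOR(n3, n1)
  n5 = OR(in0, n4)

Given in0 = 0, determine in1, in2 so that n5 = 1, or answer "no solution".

With in0 = 0 fixed, none of the 4 settings of in1, in2 give n5 = 1.
For example, with in1=1, in2=0:
n1 = AND(in2, in1) = AND(0, 1) = 0
n2 = AND(in2, n1) = AND(0, 0) = 0
n3 = NAND(n2, n1) = NAND(0, 0) = 1
n4 = NOR(n3, n1) = NOR(1, 0) = 0
n5 = OR(in0, n4) = OR(0, 0) = 0
giving n5 = 0 ≠ 1.

no solution exists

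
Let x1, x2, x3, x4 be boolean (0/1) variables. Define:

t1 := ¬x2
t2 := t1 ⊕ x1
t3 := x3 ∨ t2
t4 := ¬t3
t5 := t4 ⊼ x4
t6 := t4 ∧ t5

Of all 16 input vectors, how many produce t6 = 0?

t6 = t4 ∧ t5 must be 0, so at least one of t4, t5 is 0.
Enumerating the 16 input combinations, 14 give t6 = 0 and 2 give t6 = 1.

14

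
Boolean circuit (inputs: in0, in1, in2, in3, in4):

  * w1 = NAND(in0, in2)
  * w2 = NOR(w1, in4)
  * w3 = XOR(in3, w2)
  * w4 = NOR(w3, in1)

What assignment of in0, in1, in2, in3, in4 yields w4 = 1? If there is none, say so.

Check with in0=1, in1=0, in2=1, in3=1, in4=0:
w1 = NAND(in0, in2) = NAND(1, 1) = 0
w2 = NOR(w1, in4) = NOR(0, 0) = 1
w3 = XOR(in3, w2) = XOR(1, 1) = 0
w4 = NOR(w3, in1) = NOR(0, 0) = 1
So w4 = 1 as required.

in0=1, in1=0, in2=1, in3=1, in4=0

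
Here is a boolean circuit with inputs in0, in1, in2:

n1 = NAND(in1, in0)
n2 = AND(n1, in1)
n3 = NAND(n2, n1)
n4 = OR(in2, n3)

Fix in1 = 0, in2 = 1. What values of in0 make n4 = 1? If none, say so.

n4 = OR(in2, n3) must be 1, so at least one of in2, n3 is 1.
Check with in1 = 0, in2 = 1 and in0=0:
n1 = NAND(in1, in0) = NAND(0, 0) = 1
n2 = AND(n1, in1) = AND(1, 0) = 0
n3 = NAND(n2, n1) = NAND(0, 1) = 1
n4 = OR(in2, n3) = OR(1, 1) = 1
So n4 = 1.

in0=0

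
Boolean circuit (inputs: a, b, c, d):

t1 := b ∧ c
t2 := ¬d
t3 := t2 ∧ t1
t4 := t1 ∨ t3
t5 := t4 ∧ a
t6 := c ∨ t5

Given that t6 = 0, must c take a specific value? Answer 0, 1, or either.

0

t6 = c ∨ t5 must be 0, so both c = 0 and t5 = 0.
t5 = t4 ∧ a must be 0, so at least one of t4, a is 0.
Every assignment with t6 = 0 has c = 0; there are 8 such assignment(s).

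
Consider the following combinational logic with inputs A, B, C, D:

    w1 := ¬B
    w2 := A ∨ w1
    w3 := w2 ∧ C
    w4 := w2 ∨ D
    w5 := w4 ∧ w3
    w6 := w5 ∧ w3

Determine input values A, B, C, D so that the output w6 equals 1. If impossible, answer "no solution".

A=1 B=1 C=1 D=0

Check with A=1 B=1 C=1 D=0:
w1 = ¬B = ¬1 = 0
w2 = A ∨ w1 = 1 ∨ 0 = 1
w3 = w2 ∧ C = 1 ∧ 1 = 1
w4 = w2 ∨ D = 1 ∨ 0 = 1
w5 = w4 ∧ w3 = 1 ∧ 1 = 1
w6 = w5 ∧ w3 = 1 ∧ 1 = 1
So w6 = 1 as required.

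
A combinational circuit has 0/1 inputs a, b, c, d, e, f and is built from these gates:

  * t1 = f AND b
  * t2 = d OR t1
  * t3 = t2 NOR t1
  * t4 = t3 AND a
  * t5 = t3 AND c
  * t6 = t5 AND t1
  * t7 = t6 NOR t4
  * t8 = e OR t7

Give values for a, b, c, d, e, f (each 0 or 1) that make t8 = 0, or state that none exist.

t8 = e OR t7 must be 0, so both e = 0 and t7 = 0.
Check with a=1 b=0 c=0 d=0 e=0 f=1:
t1 = f AND b = 1 AND 0 = 0
t2 = d OR t1 = 0 OR 0 = 0
t3 = t2 NOR t1 = 0 NOR 0 = 1
t4 = t3 AND a = 1 AND 1 = 1
t5 = t3 AND c = 1 AND 0 = 0
t6 = t5 AND t1 = 0 AND 0 = 0
t7 = t6 NOR t4 = 0 NOR 1 = 0
t8 = e OR t7 = 0 OR 0 = 0
So t8 = 0 as required.

a=1 b=0 c=0 d=0 e=0 f=1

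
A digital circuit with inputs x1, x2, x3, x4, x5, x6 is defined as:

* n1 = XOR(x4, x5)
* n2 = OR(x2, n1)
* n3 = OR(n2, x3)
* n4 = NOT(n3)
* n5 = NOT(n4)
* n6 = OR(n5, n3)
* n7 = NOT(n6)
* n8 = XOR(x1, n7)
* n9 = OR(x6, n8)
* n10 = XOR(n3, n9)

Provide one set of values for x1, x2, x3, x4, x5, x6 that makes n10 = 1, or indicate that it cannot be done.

n10 = XOR(n3, n9) must be 1, so n3 and n9 differ.
Check with x1=0 x2=1 x3=0 x4=1 x5=1 x6=0:
n1 = XOR(x4, x5) = XOR(1, 1) = 0
n2 = OR(x2, n1) = OR(1, 0) = 1
n3 = OR(n2, x3) = OR(1, 0) = 1
n4 = NOT(n3) = NOT 1 = 0
n5 = NOT(n4) = NOT 0 = 1
n6 = OR(n5, n3) = OR(1, 1) = 1
n7 = NOT(n6) = NOT 1 = 0
n8 = XOR(x1, n7) = XOR(0, 0) = 0
n9 = OR(x6, n8) = OR(0, 0) = 0
n10 = XOR(n3, n9) = XOR(1, 0) = 1
So n10 = 1 as required.

x1=0 x2=1 x3=0 x4=1 x5=1 x6=0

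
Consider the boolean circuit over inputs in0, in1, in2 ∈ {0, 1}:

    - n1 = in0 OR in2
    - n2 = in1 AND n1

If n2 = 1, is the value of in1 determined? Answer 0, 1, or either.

n2 = in1 AND n1 must be 1, so both in1 = 1 and n1 = 1.
Every assignment with n2 = 1 has in1 = 1; there are 3 such assignment(s).
  in0=0, in1=1, in2=1
  in0=1, in1=1, in2=0
  in0=1, in1=1, in2=1

1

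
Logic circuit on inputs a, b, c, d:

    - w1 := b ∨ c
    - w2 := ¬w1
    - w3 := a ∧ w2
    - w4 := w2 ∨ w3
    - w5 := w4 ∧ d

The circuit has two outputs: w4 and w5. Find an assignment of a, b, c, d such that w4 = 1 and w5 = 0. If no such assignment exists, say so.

a=1 b=0 c=0 d=0

Check with a=1 b=0 c=0 d=0:
w1 = b ∨ c = 0 ∨ 0 = 0
w2 = ¬w1 = ¬0 = 1
w3 = a ∧ w2 = 1 ∧ 1 = 1
w4 = w2 ∨ w3 = 1 ∨ 1 = 1
w5 = w4 ∧ d = 1 ∧ 0 = 0
So w4 = 1 and w5 = 0.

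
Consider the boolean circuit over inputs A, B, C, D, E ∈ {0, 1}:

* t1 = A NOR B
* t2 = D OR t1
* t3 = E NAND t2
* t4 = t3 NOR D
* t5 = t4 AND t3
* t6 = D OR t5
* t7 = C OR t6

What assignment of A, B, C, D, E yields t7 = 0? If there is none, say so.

A=0, B=1, C=0, D=0, E=1

t7 = C OR t6 must be 0, so both C = 0 and t6 = 0.
Check with A=0, B=1, C=0, D=0, E=1:
t1 = A NOR B = 0 NOR 1 = 0
t2 = D OR t1 = 0 OR 0 = 0
t3 = E NAND t2 = 1 NAND 0 = 1
t4 = t3 NOR D = 1 NOR 0 = 0
t5 = t4 AND t3 = 0 AND 1 = 0
t6 = D OR t5 = 0 OR 0 = 0
t7 = C OR t6 = 0 OR 0 = 0
So t7 = 0 as required.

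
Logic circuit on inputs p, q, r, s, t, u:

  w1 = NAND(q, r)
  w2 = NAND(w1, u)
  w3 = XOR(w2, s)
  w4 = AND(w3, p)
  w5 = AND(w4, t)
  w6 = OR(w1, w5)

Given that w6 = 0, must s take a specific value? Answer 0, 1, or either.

Both values of s occur among assignments with w6 = 0:
  s=0: p=0, q=1, r=1, s=0, t=0, u=0
  s=1: p=0, q=1, r=1, s=1, t=0, u=0

either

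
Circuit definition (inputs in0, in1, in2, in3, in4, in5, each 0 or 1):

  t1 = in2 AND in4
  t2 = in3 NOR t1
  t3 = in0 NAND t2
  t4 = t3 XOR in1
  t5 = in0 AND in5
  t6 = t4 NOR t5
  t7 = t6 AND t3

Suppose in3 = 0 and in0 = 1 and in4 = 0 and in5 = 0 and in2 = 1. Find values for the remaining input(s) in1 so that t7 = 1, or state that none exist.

no solution exists

With in3 = 0 and in0 = 1 and in4 = 0 and in5 = 0 and in2 = 1 fixed, none of the 2 settings of in1 give t7 = 1.
For example, with in1=1:
t1 = in2 AND in4 = 1 AND 0 = 0
t2 = in3 NOR t1 = 0 NOR 0 = 1
t3 = in0 NAND t2 = 1 NAND 1 = 0
t4 = t3 XOR in1 = 0 XOR 1 = 1
t5 = in0 AND in5 = 1 AND 0 = 0
t6 = t4 NOR t5 = 1 NOR 0 = 0
t7 = t6 AND t3 = 0 AND 0 = 0
giving t7 = 0 ≠ 1.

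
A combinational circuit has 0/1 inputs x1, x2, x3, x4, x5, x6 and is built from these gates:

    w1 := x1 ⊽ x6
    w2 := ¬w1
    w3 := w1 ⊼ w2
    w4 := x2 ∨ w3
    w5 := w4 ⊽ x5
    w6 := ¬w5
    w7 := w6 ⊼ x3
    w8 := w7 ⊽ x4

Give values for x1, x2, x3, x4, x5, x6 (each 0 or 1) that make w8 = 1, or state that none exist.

x1=1, x2=1, x3=1, x4=0, x5=0, x6=0

Check with x1=1, x2=1, x3=1, x4=0, x5=0, x6=0:
w1 = x1 ⊽ x6 = 1 ⊽ 0 = 0
w2 = ¬w1 = ¬0 = 1
w3 = w1 ⊼ w2 = 0 ⊼ 1 = 1
w4 = x2 ∨ w3 = 1 ∨ 1 = 1
w5 = w4 ⊽ x5 = 1 ⊽ 0 = 0
w6 = ¬w5 = ¬0 = 1
w7 = w6 ⊼ x3 = 1 ⊼ 1 = 0
w8 = w7 ⊽ x4 = 0 ⊽ 0 = 1
So w8 = 1 as required.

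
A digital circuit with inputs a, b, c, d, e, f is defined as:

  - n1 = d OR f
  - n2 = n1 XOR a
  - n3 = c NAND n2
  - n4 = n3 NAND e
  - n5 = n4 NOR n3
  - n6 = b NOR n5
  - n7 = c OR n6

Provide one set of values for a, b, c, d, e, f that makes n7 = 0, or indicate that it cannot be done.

a=1 b=1 c=0 d=0 e=0 f=0

n7 = c OR n6 must be 0, so both c = 0 and n6 = 0.
n6 = b NOR n5 must be 0, so at least one of b, n5 is 1.
Check with a=1 b=1 c=0 d=0 e=0 f=0:
n1 = d OR f = 0 OR 0 = 0
n2 = n1 XOR a = 0 XOR 1 = 1
n3 = c NAND n2 = 0 NAND 1 = 1
n4 = n3 NAND e = 1 NAND 0 = 1
n5 = n4 NOR n3 = 1 NOR 1 = 0
n6 = b NOR n5 = 1 NOR 0 = 0
n7 = c OR n6 = 0 OR 0 = 0
So n7 = 0 as required.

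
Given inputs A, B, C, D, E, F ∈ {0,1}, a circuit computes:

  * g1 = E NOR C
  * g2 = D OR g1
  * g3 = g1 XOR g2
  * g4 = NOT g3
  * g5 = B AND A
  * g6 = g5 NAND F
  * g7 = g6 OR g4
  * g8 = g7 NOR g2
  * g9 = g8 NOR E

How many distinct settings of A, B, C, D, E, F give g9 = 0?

32

g9 = g8 NOR E must be 0, so at least one of g8, E is 1.
Enumerating the 64 input combinations, 32 give g9 = 0 and 32 give g9 = 1.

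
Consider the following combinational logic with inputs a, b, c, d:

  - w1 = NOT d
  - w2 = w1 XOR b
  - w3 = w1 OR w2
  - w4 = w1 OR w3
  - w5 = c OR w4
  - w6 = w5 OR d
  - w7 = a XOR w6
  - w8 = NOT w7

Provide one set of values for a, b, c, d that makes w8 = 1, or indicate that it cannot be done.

a=1 b=1 c=0 d=1

Check with a=1 b=1 c=0 d=1:
w1 = NOT d = NOT 1 = 0
w2 = w1 XOR b = 0 XOR 1 = 1
w3 = w1 OR w2 = 0 OR 1 = 1
w4 = w1 OR w3 = 0 OR 1 = 1
w5 = c OR w4 = 0 OR 1 = 1
w6 = w5 OR d = 1 OR 1 = 1
w7 = a XOR w6 = 1 XOR 1 = 0
w8 = NOT w7 = NOT 0 = 1
So w8 = 1 as required.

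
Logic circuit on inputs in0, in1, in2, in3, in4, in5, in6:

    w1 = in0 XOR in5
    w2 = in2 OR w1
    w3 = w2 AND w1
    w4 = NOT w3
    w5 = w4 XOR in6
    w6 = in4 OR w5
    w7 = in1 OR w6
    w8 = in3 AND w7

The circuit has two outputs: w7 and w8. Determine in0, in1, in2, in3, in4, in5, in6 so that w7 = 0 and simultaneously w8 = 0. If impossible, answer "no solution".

Check with in0=1, in1=0, in2=0, in3=0, in4=0, in5=0, in6=0:
w1 = in0 XOR in5 = 1 XOR 0 = 1
w2 = in2 OR w1 = 0 OR 1 = 1
w3 = w2 AND w1 = 1 AND 1 = 1
w4 = NOT w3 = NOT 1 = 0
w5 = w4 XOR in6 = 0 XOR 0 = 0
w6 = in4 OR w5 = 0 OR 0 = 0
w7 = in1 OR w6 = 0 OR 0 = 0
w8 = in3 AND w7 = 0 AND 0 = 0
So w7 = 0 and w8 = 0.

in0=1, in1=0, in2=0, in3=0, in4=0, in5=0, in6=0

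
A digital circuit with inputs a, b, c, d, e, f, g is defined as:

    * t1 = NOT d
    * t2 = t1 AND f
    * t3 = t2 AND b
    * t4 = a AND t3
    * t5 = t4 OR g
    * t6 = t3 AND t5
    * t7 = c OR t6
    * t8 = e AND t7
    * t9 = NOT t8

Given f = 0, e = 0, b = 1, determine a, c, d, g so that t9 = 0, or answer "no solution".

no solution exists

With f = 0, e = 0, b = 1 fixed, none of the 16 settings of a, c, d, g give t9 = 0.
For example, with a=0, c=0, d=0, g=0:
t1 = NOT d = NOT 0 = 1
t2 = t1 AND f = 1 AND 0 = 0
t3 = t2 AND b = 0 AND 1 = 0
t4 = a AND t3 = 0 AND 0 = 0
t5 = t4 OR g = 0 OR 0 = 0
t6 = t3 AND t5 = 0 AND 0 = 0
t7 = c OR t6 = 0 OR 0 = 0
t8 = e AND t7 = 0 AND 0 = 0
t9 = NOT t8 = NOT 0 = 1
giving t9 = 1 ≠ 0.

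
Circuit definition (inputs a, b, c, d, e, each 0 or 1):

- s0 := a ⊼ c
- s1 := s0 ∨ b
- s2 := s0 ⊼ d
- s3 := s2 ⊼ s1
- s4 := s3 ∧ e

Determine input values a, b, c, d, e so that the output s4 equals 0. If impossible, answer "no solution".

a=0, b=0, c=1, d=0, e=1

Check with a=0, b=0, c=1, d=0, e=1:
s0 = a ⊼ c = 0 ⊼ 1 = 1
s1 = s0 ∨ b = 1 ∨ 0 = 1
s2 = s0 ⊼ d = 1 ⊼ 0 = 1
s3 = s2 ⊼ s1 = 1 ⊼ 1 = 0
s4 = s3 ∧ e = 0 ∧ 1 = 0
So s4 = 0 as required.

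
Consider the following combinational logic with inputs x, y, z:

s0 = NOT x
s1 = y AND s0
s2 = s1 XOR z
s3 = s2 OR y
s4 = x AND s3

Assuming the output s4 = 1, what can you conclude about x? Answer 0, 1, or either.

s4 = x AND s3 must be 1, so both x = 1 and s3 = 1.
s3 = s2 OR y must be 1, so at least one of s2, y is 1.
Every assignment with s4 = 1 has x = 1; there are 3 such assignment(s).
  x=1, y=0, z=1
  x=1, y=1, z=0
  x=1, y=1, z=1

1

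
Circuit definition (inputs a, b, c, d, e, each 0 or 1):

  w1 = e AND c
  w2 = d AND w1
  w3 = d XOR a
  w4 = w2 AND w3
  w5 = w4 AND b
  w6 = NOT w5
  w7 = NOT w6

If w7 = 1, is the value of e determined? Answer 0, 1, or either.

w7 = NOT w6 must be 1, so w6 = 0.
Every assignment with w7 = 1 has e = 1; there are 1 such assignment(s).
  a=0, b=1, c=1, d=1, e=1

1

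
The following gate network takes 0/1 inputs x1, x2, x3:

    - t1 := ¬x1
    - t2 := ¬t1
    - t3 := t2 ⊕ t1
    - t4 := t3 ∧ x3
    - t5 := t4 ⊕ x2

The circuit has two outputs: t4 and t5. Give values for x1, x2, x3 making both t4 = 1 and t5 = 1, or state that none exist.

x1=1, x2=0, x3=1

Check with x1=1, x2=0, x3=1:
t1 = ¬x1 = ¬1 = 0
t2 = ¬t1 = ¬0 = 1
t3 = t2 ⊕ t1 = 1 ⊕ 0 = 1
t4 = t3 ∧ x3 = 1 ∧ 1 = 1
t5 = t4 ⊕ x2 = 1 ⊕ 0 = 1
So t4 = 1 and t5 = 1.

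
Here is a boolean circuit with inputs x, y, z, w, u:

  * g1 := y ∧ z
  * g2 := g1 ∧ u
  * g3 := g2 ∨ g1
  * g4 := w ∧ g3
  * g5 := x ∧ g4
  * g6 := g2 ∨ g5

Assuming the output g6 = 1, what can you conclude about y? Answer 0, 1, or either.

1

g6 = g2 ∨ g5 must be 1, so at least one of g2, g5 is 1.
Every assignment with g6 = 1 has y = 1; there are 5 such assignment(s).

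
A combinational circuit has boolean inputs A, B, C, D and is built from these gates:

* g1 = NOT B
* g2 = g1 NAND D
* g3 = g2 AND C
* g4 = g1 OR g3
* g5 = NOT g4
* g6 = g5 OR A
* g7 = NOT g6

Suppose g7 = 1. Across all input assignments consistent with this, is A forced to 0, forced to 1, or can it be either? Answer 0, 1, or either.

0

g7 = NOT g6 must be 1, so g6 = 0.
g6 = g5 OR A must be 0, so both g5 = 0 and A = 0.
g5 = NOT g4 must be 0, so g4 = 1.
Every assignment with g7 = 1 has A = 0; there are 6 such assignment(s).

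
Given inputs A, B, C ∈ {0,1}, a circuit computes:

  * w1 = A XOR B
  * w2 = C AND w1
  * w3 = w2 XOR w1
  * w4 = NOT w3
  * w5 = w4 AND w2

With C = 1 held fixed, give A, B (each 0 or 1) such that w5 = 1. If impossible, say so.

A=0, B=1

Check with C = 1 and A=0, B=1:
w1 = A XOR B = 0 XOR 1 = 1
w2 = C AND w1 = 1 AND 1 = 1
w3 = w2 XOR w1 = 1 XOR 1 = 0
w4 = NOT w3 = NOT 0 = 1
w5 = w4 AND w2 = 1 AND 1 = 1
So w5 = 1.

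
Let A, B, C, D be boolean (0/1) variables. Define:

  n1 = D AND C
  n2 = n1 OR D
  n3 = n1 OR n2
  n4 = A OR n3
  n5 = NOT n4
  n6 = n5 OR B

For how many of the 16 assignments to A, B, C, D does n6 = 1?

n6 = n5 OR B must be 1, so at least one of n5, B is 1.
Enumerating the 16 input combinations, 10 give n6 = 1 and 6 give n6 = 0.

10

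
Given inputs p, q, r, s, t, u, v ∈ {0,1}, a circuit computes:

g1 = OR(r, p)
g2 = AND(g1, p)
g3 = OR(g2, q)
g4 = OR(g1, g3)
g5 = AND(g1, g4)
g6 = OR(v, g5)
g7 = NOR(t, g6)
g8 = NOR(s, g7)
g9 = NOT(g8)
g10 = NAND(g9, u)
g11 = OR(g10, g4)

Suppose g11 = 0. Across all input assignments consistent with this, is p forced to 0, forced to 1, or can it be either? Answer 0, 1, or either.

0

g11 = OR(g10, g4) must be 0, so both g10 = 0 and g4 = 0.
Every assignment with g11 = 0 has p = 0; there are 5 such assignment(s).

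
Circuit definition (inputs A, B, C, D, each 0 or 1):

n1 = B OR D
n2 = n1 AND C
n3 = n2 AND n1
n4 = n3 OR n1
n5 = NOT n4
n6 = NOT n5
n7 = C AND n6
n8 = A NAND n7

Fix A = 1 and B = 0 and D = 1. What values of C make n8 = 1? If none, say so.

C=0

n8 = A NAND n7 must be 1, so at least one of A, n7 is 0.
Check with A = 1 and B = 0 and D = 1 and C=0:
n1 = B OR D = 0 OR 1 = 1
n2 = n1 AND C = 1 AND 0 = 0
n3 = n2 AND n1 = 0 AND 1 = 0
n4 = n3 OR n1 = 0 OR 1 = 1
n5 = NOT n4 = NOT 1 = 0
n6 = NOT n5 = NOT 0 = 1
n7 = C AND n6 = 0 AND 1 = 0
n8 = A NAND n7 = 1 NAND 0 = 1
So n8 = 1.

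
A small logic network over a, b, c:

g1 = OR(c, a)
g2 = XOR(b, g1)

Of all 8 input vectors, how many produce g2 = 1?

g2 = XOR(b, g1) must be 1, so b and g1 differ.
Enumerating the 8 input combinations, 4 give g2 = 1 and 4 give g2 = 0.

4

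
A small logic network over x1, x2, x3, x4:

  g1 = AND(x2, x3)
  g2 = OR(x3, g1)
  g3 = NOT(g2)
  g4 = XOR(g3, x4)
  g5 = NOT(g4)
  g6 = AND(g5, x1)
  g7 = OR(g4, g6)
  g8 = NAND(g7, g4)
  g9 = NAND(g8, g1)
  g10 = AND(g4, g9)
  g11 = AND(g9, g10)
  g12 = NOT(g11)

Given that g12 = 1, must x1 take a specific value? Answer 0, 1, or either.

either

Both values of x1 occur among assignments with g12 = 1:
  x1=0: x1=0, x2=0, x3=0, x4=1
  x1=1: x1=1, x2=0, x3=0, x4=1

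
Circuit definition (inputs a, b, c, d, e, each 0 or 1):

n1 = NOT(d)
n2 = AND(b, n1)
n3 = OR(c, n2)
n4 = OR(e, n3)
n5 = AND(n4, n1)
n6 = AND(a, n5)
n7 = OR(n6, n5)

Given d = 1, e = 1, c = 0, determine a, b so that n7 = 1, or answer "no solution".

no solution exists

With d = 1, e = 1, c = 0 fixed, none of the 4 settings of a, b give n7 = 1.
For example, with a=0, b=1:
n1 = NOT(d) = NOT 1 = 0
n2 = AND(b, n1) = AND(1, 0) = 0
n3 = OR(c, n2) = OR(0, 0) = 0
n4 = OR(e, n3) = OR(1, 0) = 1
n5 = AND(n4, n1) = AND(1, 0) = 0
n6 = AND(a, n5) = AND(0, 0) = 0
n7 = OR(n6, n5) = OR(0, 0) = 0
giving n7 = 0 ≠ 1.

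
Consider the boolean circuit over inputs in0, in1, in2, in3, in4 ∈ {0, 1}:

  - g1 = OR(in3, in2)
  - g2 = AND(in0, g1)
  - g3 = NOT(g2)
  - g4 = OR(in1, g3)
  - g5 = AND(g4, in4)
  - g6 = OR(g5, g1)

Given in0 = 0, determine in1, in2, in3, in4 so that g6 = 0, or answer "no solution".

g6 = OR(g5, g1) must be 0, so both g5 = 0 and g1 = 0.
Check with in0 = 0 and in1=1, in2=0, in3=0, in4=0:
g1 = OR(in3, in2) = OR(0, 0) = 0
g2 = AND(in0, g1) = AND(0, 0) = 0
g3 = NOT(g2) = NOT 0 = 1
g4 = OR(in1, g3) = OR(1, 1) = 1
g5 = AND(g4, in4) = AND(1, 0) = 0
g6 = OR(g5, g1) = OR(0, 0) = 0
So g6 = 0.

in1=1, in2=0, in3=0, in4=0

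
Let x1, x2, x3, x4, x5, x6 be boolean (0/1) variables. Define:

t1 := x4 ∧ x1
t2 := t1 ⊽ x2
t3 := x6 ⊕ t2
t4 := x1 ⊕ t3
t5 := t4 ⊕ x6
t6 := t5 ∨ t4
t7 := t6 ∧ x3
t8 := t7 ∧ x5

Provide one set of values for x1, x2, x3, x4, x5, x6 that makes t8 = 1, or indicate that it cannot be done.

Check with x1=0, x2=0, x3=1, x4=0, x5=1, x6=0:
t1 = x4 ∧ x1 = 0 ∧ 0 = 0
t2 = t1 ⊽ x2 = 0 ⊽ 0 = 1
t3 = x6 ⊕ t2 = 0 ⊕ 1 = 1
t4 = x1 ⊕ t3 = 0 ⊕ 1 = 1
t5 = t4 ⊕ x6 = 1 ⊕ 0 = 1
t6 = t5 ∨ t4 = 1 ∨ 1 = 1
t7 = t6 ∧ x3 = 1 ∧ 1 = 1
t8 = t7 ∧ x5 = 1 ∧ 1 = 1
So t8 = 1 as required.

x1=0, x2=0, x3=1, x4=0, x5=1, x6=0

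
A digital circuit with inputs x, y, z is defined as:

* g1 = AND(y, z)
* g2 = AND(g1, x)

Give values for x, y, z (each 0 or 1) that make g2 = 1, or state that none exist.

x=1 y=1 z=1

g2 = AND(g1, x) must be 1, so both g1 = 1 and x = 1.
g1 = AND(y, z) must be 1, so both y = 1 and z = 1.
Check with x=1 y=1 z=1:
g1 = AND(y, z) = AND(1, 1) = 1
g2 = AND(g1, x) = AND(1, 1) = 1
So g2 = 1 as required.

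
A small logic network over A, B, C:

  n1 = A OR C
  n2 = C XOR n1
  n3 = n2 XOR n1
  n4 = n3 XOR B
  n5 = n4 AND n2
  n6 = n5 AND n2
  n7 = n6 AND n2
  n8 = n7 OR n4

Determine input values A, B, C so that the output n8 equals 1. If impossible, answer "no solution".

n8 = n7 OR n4 must be 1, so at least one of n7, n4 is 1.
Check with A=1, B=0, C=1:
n1 = A OR C = 1 OR 1 = 1
n2 = C XOR n1 = 1 XOR 1 = 0
n3 = n2 XOR n1 = 0 XOR 1 = 1
n4 = n3 XOR B = 1 XOR 0 = 1
n5 = n4 AND n2 = 1 AND 0 = 0
n6 = n5 AND n2 = 0 AND 0 = 0
n7 = n6 AND n2 = 0 AND 0 = 0
n8 = n7 OR n4 = 0 OR 1 = 1
So n8 = 1 as required.

A=1, B=0, C=1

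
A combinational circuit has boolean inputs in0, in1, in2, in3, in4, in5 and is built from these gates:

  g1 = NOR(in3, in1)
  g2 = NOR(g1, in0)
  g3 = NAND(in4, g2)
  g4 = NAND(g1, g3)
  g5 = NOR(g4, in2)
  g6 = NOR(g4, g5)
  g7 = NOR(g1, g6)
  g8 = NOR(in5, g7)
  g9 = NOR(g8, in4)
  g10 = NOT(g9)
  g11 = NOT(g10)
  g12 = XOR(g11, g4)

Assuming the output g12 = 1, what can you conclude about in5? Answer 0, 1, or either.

Both values of in5 occur among assignments with g12 = 1:
  in5=0: in0=0, in1=0, in2=0, in3=1, in4=1, in5=0
  in5=1: in0=0, in1=0, in2=0, in3=0, in4=0, in5=1

either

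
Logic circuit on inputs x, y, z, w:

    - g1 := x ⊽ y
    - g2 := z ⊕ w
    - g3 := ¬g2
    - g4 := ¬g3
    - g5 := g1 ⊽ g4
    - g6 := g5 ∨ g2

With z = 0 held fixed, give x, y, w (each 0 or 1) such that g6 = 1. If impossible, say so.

g6 = g5 ∨ g2 must be 1, so at least one of g5, g2 is 1.
Check with z = 0 and x=1, y=1, w=0:
g1 = x ⊽ y = 1 ⊽ 1 = 0
g2 = z ⊕ w = 0 ⊕ 0 = 0
g3 = ¬g2 = ¬0 = 1
g4 = ¬g3 = ¬1 = 0
g5 = g1 ⊽ g4 = 0 ⊽ 0 = 1
g6 = g5 ∨ g2 = 1 ∨ 0 = 1
So g6 = 1.

x=1, y=1, w=0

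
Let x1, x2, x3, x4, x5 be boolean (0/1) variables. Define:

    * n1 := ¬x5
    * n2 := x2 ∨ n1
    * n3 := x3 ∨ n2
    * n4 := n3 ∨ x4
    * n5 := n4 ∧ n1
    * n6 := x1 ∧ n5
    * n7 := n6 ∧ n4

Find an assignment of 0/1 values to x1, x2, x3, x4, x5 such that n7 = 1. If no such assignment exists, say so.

n7 = n6 ∧ n4 must be 1, so both n6 = 1 and n4 = 1.
n6 = x1 ∧ n5 must be 1, so both x1 = 1 and n5 = 1.
Check with x1=1, x2=0, x3=1, x4=1, x5=0:
n1 = ¬x5 = ¬0 = 1
n2 = x2 ∨ n1 = 0 ∨ 1 = 1
n3 = x3 ∨ n2 = 1 ∨ 1 = 1
n4 = n3 ∨ x4 = 1 ∨ 1 = 1
n5 = n4 ∧ n1 = 1 ∧ 1 = 1
n6 = x1 ∧ n5 = 1 ∧ 1 = 1
n7 = n6 ∧ n4 = 1 ∧ 1 = 1
So n7 = 1 as required.

x1=1, x2=0, x3=1, x4=1, x5=0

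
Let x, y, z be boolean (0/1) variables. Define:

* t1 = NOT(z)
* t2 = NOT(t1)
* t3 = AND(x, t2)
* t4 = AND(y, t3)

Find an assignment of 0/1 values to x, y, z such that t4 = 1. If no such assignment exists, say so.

x=1 y=1 z=1

t4 = AND(y, t3) must be 1, so both y = 1 and t3 = 1.
t3 = AND(x, t2) must be 1, so both x = 1 and t2 = 1.
Check with x=1 y=1 z=1:
t1 = NOT(z) = NOT 1 = 0
t2 = NOT(t1) = NOT 0 = 1
t3 = AND(x, t2) = AND(1, 1) = 1
t4 = AND(y, t3) = AND(1, 1) = 1
So t4 = 1 as required.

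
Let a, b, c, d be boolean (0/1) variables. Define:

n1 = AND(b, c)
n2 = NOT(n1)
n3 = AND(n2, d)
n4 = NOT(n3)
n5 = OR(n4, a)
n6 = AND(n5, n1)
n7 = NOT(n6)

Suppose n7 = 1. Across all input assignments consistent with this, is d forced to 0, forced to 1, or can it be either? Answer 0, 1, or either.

either

Both values of d occur among assignments with n7 = 1:
  d=0: a=0, b=0, c=0, d=0
  d=1: a=0, b=0, c=0, d=1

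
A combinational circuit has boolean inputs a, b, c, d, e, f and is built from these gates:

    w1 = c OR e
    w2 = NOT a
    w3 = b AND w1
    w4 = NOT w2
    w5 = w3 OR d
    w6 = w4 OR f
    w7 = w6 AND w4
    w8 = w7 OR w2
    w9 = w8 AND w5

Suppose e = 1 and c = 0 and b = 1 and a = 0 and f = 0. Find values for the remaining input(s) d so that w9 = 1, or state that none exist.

w9 = w8 AND w5 must be 1, so both w8 = 1 and w5 = 1.
w8 = w7 OR w2 must be 1, so at least one of w7, w2 is 1.
Check with e = 1 and c = 0 and b = 1 and a = 0 and f = 0 and d=0:
w1 = c OR e = 0 OR 1 = 1
w2 = NOT a = NOT 0 = 1
w3 = b AND w1 = 1 AND 1 = 1
w4 = NOT w2 = NOT 1 = 0
w5 = w3 OR d = 1 OR 0 = 1
w6 = w4 OR f = 0 OR 0 = 0
w7 = w6 AND w4 = 0 AND 0 = 0
w8 = w7 OR w2 = 0 OR 1 = 1
w9 = w8 AND w5 = 1 AND 1 = 1
So w9 = 1.

d=0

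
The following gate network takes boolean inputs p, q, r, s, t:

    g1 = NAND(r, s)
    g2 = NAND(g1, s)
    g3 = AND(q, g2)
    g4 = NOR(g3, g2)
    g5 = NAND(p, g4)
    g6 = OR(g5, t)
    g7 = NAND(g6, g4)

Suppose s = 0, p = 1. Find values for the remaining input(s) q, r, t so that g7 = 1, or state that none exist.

q=1, r=0, t=0

Check with s = 0, p = 1 and q=1, r=0, t=0:
g1 = NAND(r, s) = NAND(0, 0) = 1
g2 = NAND(g1, s) = NAND(1, 0) = 1
g3 = AND(q, g2) = AND(1, 1) = 1
g4 = NOR(g3, g2) = NOR(1, 1) = 0
g5 = NAND(p, g4) = NAND(1, 0) = 1
g6 = OR(g5, t) = OR(1, 0) = 1
g7 = NAND(g6, g4) = NAND(1, 0) = 1
So g7 = 1.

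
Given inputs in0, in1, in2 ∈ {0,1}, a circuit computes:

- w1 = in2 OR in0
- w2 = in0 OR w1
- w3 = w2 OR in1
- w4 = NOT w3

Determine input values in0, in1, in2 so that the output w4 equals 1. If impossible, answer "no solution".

in0=0, in1=0, in2=0

w4 = NOT w3 must be 1, so w3 = 0.
Check with in0=0, in1=0, in2=0:
w1 = in2 OR in0 = 0 OR 0 = 0
w2 = in0 OR w1 = 0 OR 0 = 0
w3 = w2 OR in1 = 0 OR 0 = 0
w4 = NOT w3 = NOT 0 = 1
So w4 = 1 as required.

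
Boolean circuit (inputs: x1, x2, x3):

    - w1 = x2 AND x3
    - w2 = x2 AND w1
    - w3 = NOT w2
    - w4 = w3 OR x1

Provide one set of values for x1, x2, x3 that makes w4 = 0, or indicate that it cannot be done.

Check with x1=0 x2=1 x3=1:
w1 = x2 AND x3 = 1 AND 1 = 1
w2 = x2 AND w1 = 1 AND 1 = 1
w3 = NOT w2 = NOT 1 = 0
w4 = w3 OR x1 = 0 OR 0 = 0
So w4 = 0 as required.

x1=0 x2=1 x3=1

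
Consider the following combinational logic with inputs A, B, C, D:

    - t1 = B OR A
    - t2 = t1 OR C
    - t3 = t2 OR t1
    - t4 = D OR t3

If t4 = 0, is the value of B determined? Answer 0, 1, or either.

0

t4 = D OR t3 must be 0, so both D = 0 and t3 = 0.
t3 = t2 OR t1 must be 0, so both t2 = 0 and t1 = 0.
Every assignment with t4 = 0 has B = 0; there are 1 such assignment(s).
  A=0, B=0, C=0, D=0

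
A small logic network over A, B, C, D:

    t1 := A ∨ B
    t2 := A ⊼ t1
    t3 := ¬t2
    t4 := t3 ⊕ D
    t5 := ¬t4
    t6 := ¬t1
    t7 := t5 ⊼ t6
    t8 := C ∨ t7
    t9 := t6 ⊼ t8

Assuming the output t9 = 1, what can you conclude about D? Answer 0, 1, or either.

either

Both values of D occur among assignments with t9 = 1:
  D=0: A=0, B=0, C=0, D=0
  D=1: A=0, B=1, C=0, D=1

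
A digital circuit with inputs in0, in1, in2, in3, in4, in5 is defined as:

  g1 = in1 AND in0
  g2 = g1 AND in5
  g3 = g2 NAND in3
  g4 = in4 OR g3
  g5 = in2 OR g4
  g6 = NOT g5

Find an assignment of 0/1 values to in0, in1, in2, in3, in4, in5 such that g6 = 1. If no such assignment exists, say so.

g6 = NOT g5 must be 1, so g5 = 0.
g5 = in2 OR g4 must be 0, so both in2 = 0 and g4 = 0.
g4 = in4 OR g3 must be 0, so both in4 = 0 and g3 = 0.
Check with in0=1 in1=1 in2=0 in3=1 in4=0 in5=1:
g1 = in1 AND in0 = 1 AND 1 = 1
g2 = g1 AND in5 = 1 AND 1 = 1
g3 = g2 NAND in3 = 1 NAND 1 = 0
g4 = in4 OR g3 = 0 OR 0 = 0
g5 = in2 OR g4 = 0 OR 0 = 0
g6 = NOT g5 = NOT 0 = 1
So g6 = 1 as required.

in0=1 in1=1 in2=0 in3=1 in4=0 in5=1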